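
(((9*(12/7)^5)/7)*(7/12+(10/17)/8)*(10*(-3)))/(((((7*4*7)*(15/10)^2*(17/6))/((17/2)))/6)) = -1500456960/98001617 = -15.31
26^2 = 676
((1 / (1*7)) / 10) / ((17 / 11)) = 11 / 1190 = 0.01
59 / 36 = 1.64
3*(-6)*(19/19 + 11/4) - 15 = -165/2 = -82.50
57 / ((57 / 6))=6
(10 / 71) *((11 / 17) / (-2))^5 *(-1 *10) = 4026275 / 806478776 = 0.00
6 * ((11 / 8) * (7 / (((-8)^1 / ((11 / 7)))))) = -11.34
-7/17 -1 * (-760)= 12913/17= 759.59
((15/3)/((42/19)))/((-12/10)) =-475/252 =-1.88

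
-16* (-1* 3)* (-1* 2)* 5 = -480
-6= -6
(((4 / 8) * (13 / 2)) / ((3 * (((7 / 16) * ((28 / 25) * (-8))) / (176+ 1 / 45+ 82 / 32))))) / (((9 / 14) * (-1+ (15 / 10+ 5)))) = -13.96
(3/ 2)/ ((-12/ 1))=-1/ 8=-0.12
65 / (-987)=-65 / 987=-0.07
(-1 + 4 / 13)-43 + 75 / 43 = -23449 / 559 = -41.95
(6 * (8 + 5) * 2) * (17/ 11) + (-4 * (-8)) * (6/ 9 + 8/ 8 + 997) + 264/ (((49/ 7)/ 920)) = 15452876/ 231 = 66895.57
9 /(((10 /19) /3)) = 513 /10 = 51.30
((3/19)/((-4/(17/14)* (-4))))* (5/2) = 255/8512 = 0.03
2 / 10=1 / 5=0.20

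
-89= -89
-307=-307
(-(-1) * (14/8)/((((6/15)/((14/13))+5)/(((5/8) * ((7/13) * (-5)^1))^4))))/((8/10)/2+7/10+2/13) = 1148916015625/551525318656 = 2.08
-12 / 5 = -2.40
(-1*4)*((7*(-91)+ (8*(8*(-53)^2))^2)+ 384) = -129277639692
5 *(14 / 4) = 35 / 2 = 17.50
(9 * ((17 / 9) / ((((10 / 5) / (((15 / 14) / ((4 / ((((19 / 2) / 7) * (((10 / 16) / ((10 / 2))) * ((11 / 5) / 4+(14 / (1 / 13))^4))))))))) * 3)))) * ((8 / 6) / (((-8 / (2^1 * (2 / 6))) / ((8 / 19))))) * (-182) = 4849621244351 / 4032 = 1202783046.71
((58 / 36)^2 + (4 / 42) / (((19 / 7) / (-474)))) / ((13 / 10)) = -432025 / 40014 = -10.80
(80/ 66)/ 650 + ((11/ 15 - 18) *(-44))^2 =18571240748/ 32175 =577194.74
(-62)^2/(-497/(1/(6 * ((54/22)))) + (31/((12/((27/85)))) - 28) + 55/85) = -14376560/27473991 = -0.52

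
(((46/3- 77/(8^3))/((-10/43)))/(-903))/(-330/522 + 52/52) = 676309/3440640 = 0.20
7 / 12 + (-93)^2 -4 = 103747 / 12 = 8645.58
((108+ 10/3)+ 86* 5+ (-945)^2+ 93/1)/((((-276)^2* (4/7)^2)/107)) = 7028183827/1828224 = 3844.27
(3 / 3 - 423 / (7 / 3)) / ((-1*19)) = 1262 / 133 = 9.49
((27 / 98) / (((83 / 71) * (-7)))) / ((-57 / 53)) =33867 / 1081822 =0.03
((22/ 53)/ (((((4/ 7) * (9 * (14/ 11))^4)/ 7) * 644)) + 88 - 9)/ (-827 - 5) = -27739902282395/ 292146817277952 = -0.09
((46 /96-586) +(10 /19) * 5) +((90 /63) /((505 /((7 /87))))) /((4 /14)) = -519013209 /890416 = -582.89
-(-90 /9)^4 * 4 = -40000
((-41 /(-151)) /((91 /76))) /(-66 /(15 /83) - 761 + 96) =-15580 /70779891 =-0.00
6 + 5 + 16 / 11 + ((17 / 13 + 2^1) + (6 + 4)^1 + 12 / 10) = 19278 / 715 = 26.96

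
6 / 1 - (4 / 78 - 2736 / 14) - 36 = 45148 / 273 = 165.38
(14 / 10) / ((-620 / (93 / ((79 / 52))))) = -273 / 1975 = -0.14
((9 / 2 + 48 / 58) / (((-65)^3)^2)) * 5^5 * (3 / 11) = 0.00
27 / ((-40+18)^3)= -27 / 10648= -0.00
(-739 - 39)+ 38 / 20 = -7761 / 10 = -776.10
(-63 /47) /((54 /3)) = -0.07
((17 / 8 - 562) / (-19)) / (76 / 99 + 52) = 443421 / 794048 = 0.56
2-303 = -301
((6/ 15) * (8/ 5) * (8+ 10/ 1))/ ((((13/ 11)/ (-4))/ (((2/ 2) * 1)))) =-38.99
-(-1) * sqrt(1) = 1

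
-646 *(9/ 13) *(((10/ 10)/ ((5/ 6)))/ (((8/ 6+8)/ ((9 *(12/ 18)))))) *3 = -470934/ 455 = -1035.02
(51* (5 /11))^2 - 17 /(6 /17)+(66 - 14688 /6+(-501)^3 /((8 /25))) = -1141200368179 /2904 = -392975333.39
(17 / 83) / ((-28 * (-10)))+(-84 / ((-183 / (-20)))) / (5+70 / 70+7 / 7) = -1858163 / 1417640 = -1.31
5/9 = 0.56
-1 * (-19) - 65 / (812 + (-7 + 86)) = 16864 / 891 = 18.93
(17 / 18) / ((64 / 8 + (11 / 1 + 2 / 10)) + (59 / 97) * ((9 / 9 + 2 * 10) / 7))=0.04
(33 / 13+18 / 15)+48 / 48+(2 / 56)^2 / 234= 4.74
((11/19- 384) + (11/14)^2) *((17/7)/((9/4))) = -8078179/19551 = -413.18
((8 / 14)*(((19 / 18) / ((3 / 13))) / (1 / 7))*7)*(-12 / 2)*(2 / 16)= -1729 / 18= -96.06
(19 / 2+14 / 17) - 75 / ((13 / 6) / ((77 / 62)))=-447597 / 13702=-32.67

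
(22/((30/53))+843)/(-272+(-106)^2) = 3307/41115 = 0.08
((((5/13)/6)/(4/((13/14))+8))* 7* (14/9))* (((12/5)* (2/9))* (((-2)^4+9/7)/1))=847/1620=0.52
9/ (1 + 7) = 9/ 8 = 1.12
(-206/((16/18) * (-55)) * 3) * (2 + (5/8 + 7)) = 19467/160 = 121.67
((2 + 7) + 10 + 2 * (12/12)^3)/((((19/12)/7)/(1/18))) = 98/19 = 5.16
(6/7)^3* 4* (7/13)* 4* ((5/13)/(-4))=-4320/8281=-0.52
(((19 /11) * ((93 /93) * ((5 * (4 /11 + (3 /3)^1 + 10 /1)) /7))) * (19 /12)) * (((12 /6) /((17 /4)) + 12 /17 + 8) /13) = 225625 /14399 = 15.67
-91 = -91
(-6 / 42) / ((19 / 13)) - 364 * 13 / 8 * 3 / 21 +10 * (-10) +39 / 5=-235141 / 1330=-176.80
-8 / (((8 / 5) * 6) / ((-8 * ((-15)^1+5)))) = -200 / 3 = -66.67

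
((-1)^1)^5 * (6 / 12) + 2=3 / 2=1.50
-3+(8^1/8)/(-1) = -4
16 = 16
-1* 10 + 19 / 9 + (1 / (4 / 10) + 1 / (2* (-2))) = -5.64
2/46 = 1/23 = 0.04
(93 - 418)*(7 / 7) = -325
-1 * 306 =-306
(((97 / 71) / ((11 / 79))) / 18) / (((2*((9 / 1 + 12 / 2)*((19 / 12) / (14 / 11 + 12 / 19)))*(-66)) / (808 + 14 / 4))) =-824990917 / 3070337490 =-0.27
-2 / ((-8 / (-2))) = -1 / 2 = -0.50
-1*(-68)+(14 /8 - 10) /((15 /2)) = 66.90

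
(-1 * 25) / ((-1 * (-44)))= -25 / 44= -0.57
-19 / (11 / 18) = -342 / 11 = -31.09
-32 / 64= -1 / 2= -0.50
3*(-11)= -33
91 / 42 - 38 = -215 / 6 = -35.83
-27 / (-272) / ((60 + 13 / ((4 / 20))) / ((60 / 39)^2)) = 27 / 14365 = 0.00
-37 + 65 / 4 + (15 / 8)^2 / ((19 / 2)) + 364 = 208921 / 608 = 343.62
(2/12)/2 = 1/12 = 0.08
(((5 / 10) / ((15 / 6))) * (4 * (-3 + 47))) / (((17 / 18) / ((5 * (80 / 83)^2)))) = 20275200 / 117113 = 173.13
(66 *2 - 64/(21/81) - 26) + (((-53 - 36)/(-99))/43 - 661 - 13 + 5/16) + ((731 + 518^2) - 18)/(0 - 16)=-1050673181/59598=-17629.34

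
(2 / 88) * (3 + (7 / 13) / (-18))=695 / 10296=0.07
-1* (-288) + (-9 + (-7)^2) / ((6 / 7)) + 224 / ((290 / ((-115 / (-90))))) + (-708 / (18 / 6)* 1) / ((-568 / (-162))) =24863393 / 92655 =268.34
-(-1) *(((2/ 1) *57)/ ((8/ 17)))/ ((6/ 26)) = 4199/ 4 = 1049.75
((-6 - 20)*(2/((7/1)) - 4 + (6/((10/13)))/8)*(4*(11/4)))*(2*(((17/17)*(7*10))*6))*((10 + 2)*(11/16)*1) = 5429209.50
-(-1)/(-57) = -1/57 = -0.02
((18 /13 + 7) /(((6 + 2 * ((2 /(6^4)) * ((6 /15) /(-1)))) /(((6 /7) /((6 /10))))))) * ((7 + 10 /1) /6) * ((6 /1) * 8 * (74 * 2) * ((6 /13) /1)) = 106626067200 /5748197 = 18549.48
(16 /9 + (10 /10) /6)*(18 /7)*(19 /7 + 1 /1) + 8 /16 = 267 /14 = 19.07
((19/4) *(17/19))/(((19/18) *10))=153/380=0.40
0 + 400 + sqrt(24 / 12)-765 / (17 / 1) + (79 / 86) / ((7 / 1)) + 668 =sqrt(2) + 615925 / 602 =1024.55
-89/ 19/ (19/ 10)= -890/ 361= -2.47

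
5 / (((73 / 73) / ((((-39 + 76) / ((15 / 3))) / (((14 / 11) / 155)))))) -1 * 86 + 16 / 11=680915 / 154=4421.53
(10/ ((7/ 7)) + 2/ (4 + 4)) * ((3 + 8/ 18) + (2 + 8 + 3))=1517/ 9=168.56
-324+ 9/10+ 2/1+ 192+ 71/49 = -62549/490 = -127.65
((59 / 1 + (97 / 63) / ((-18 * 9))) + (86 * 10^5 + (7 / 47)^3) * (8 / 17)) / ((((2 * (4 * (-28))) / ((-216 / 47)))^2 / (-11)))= -801930241943509261 / 42793943546144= -18739.34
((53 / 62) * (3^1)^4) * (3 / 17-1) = -30051 / 527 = -57.02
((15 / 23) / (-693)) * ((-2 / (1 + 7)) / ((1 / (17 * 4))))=85 / 5313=0.02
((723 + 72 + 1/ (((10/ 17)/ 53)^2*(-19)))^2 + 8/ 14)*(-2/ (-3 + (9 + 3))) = -3417276488207/ 113715000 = -30051.24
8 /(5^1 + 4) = 8 /9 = 0.89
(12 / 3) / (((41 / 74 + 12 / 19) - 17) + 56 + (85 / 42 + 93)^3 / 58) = 12083456448 / 44810382140065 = 0.00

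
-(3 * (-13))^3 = 59319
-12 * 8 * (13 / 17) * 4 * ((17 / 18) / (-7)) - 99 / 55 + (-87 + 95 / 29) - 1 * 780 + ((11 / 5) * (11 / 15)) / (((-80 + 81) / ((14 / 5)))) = -62528143 / 76125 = -821.39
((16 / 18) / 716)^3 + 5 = 20905310663 / 4181062131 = 5.00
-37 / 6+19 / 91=-3253 / 546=-5.96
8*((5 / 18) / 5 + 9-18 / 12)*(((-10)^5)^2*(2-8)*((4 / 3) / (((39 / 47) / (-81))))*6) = 36817920000000000 / 13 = 2832147692307692.31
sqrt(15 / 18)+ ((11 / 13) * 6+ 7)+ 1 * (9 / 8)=sqrt(30) / 6+ 1373 / 104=14.11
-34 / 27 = -1.26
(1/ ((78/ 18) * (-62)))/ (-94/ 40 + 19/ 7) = -70/ 6851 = -0.01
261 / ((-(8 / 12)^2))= -2349 / 4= -587.25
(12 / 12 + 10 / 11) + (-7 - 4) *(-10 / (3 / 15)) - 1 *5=6016 / 11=546.91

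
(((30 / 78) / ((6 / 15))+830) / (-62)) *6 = -64815 / 806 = -80.42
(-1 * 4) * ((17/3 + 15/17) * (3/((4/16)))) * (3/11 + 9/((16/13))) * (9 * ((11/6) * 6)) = -4013010/17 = -236059.41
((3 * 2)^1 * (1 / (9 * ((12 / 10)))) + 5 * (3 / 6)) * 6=55 / 3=18.33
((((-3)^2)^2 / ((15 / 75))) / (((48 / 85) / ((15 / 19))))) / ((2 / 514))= 44236125 / 304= 145513.57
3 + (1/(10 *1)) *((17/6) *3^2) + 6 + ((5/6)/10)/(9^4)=2273389/196830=11.55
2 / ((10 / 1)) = 1 / 5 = 0.20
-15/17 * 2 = -30/17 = -1.76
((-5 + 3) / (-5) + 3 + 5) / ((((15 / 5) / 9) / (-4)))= -504 / 5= -100.80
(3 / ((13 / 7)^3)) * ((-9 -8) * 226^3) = -201924777768 / 2197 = -91909320.79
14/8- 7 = -21/4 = -5.25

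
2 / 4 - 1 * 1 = -1 / 2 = -0.50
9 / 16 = 0.56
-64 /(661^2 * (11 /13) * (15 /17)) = -14144 /72091965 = -0.00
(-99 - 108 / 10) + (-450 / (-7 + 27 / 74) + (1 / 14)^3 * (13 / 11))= -41.98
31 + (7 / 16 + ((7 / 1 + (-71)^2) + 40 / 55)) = 894109 / 176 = 5080.16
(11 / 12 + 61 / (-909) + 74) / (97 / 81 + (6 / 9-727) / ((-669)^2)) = 17400724119 / 278019872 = 62.59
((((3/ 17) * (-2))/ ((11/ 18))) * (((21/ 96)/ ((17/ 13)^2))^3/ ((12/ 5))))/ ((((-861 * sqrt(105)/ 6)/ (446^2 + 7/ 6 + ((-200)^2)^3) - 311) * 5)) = 683312843526453470110549770049337537356017/ 2109445450937631106577406645315190232468748763136 - 4926416435956691940856926789 * sqrt(105)/ 2109445450937631106577406645315190232468748763136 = 0.00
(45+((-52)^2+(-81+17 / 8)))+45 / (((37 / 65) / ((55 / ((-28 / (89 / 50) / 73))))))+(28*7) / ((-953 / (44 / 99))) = -38892283630 / 2221443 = -17507.67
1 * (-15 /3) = -5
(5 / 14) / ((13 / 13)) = 0.36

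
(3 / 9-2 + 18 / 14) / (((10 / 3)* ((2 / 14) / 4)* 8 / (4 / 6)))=-0.27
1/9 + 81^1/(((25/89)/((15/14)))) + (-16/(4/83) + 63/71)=-22.04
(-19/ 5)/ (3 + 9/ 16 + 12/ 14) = -2128/ 2475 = -0.86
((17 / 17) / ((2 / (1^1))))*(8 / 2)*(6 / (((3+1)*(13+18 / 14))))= 21 / 100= 0.21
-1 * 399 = -399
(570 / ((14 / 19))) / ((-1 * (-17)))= 5415 / 119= 45.50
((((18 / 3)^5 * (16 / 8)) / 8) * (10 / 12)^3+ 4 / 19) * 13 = 277927 / 19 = 14627.74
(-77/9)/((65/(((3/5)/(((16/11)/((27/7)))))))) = -0.21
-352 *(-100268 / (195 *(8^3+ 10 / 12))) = 70588672 / 200005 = 352.93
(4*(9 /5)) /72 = 1 /10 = 0.10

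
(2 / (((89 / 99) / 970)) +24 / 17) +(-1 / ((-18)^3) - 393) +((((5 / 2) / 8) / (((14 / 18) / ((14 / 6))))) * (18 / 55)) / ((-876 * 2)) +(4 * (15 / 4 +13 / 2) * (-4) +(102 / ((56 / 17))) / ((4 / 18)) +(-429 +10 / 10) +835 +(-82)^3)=-217924362048499151 / 396789357888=-549219.27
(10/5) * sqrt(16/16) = 2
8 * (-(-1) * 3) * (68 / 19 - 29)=-11592 / 19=-610.11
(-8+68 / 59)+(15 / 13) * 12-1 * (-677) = 524627 / 767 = 684.00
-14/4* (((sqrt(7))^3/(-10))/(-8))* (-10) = 49* sqrt(7)/16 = 8.10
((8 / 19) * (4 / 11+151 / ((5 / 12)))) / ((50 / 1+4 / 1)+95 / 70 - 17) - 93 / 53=2.23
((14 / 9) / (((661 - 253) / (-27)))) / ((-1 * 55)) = 7 / 3740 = 0.00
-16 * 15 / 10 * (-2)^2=-96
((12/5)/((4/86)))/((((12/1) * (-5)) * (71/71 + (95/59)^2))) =-149683/625300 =-0.24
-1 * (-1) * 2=2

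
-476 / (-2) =238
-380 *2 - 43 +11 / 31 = -24882 / 31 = -802.65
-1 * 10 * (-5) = 50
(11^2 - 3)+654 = 772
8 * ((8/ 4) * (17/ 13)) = 272/ 13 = 20.92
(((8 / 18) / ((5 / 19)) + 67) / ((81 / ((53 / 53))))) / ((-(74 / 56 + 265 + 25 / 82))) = -3548468 / 1115687115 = -0.00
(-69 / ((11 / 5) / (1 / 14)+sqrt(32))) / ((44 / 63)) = -152145 / 45832+108675* sqrt(2) / 252076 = -2.71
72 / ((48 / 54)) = 81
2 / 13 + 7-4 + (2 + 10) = 197 / 13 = 15.15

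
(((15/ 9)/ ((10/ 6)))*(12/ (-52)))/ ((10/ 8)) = -12/ 65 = -0.18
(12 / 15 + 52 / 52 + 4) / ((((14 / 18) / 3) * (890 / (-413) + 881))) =46197 / 1814815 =0.03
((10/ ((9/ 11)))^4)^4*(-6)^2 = 1837989194542886440000000000000000/ 205891132094649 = 8926995426388520948.48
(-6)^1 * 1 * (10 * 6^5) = -466560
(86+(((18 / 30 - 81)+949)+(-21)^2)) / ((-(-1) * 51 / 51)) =6978 / 5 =1395.60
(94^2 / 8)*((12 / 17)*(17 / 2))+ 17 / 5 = 33152 / 5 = 6630.40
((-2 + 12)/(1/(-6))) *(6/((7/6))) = -2160/7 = -308.57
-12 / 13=-0.92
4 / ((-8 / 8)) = -4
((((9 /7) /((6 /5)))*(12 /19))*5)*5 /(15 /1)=150 /133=1.13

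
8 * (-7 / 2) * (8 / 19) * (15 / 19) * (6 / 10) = -2016 / 361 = -5.58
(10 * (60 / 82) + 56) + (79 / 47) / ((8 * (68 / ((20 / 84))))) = 1393881283 / 22014048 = 63.32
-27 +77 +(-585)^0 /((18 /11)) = 911 /18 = 50.61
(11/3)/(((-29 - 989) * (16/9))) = -33/16288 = -0.00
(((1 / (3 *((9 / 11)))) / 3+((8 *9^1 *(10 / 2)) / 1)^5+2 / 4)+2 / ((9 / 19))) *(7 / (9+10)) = 2227701221054.42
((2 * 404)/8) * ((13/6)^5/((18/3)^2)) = 37500593/279936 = 133.96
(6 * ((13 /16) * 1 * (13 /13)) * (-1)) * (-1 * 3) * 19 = 2223 /8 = 277.88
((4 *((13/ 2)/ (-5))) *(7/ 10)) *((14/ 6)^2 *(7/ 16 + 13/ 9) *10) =-1208389/ 3240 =-372.96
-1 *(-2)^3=8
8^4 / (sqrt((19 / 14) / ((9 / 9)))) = 4096* sqrt(266) / 19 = 3515.99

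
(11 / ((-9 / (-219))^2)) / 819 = 58619 / 7371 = 7.95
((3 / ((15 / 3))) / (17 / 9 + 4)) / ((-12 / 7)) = -63 / 1060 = -0.06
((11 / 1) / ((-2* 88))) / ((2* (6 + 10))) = -1 / 512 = -0.00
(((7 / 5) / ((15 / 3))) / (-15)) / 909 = -7 / 340875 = -0.00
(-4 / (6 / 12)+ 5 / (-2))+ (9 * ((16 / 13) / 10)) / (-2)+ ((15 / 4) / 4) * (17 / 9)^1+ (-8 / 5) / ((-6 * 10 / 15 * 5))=-9.20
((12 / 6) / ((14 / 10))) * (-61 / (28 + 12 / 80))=-12200 / 3941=-3.10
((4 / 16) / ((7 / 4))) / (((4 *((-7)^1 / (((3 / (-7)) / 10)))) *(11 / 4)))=3 / 37730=0.00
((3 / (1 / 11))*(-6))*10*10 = -19800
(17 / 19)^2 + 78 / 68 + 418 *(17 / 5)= 87338569 / 61370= 1423.15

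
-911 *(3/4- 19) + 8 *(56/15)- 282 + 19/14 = 6877489/420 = 16374.97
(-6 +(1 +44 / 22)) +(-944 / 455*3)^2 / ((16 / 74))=36472461 / 207025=176.17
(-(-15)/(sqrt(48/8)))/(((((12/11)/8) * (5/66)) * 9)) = 242 * sqrt(6)/9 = 65.86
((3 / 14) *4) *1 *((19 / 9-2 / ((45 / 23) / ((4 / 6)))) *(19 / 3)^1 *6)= 14668 / 315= 46.57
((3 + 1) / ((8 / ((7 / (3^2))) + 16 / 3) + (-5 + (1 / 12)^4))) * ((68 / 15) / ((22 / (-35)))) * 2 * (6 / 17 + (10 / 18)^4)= -10033393664 / 4120116759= -2.44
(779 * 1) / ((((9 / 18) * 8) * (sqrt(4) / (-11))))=-8569 / 8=-1071.12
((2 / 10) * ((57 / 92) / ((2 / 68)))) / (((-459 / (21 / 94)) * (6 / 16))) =-266 / 48645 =-0.01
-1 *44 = -44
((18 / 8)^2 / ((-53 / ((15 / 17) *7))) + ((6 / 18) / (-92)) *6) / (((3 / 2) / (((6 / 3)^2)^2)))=-405646 / 62169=-6.52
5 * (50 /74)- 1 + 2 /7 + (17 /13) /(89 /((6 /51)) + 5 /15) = 40759188 /15289547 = 2.67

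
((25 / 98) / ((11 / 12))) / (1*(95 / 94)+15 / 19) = 53580 / 346577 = 0.15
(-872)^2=760384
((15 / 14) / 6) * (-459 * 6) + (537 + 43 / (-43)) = 619 / 14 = 44.21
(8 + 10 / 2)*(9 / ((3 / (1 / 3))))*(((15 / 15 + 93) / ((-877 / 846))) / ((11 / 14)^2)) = -1909.47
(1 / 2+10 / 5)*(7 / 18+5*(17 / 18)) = 115 / 9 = 12.78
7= 7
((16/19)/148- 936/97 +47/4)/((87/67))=1.62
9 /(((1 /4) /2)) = 72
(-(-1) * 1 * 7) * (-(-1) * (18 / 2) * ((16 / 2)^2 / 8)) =504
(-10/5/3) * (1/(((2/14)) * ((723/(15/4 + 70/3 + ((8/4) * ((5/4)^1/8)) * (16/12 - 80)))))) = -35/2169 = -0.02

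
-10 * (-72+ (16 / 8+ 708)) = -6380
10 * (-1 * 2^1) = -20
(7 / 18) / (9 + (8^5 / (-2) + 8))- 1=-294613 / 294606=-1.00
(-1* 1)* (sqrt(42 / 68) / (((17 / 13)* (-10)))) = 13* sqrt(714) / 5780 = 0.06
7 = 7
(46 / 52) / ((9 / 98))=1127 / 117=9.63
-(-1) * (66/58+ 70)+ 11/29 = 2074/29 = 71.52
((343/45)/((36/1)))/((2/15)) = 343/216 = 1.59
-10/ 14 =-5/ 7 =-0.71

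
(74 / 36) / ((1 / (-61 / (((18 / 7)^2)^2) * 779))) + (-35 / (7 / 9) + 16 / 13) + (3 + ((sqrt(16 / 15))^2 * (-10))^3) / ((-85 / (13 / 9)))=-4713130701707 / 2087972640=-2257.28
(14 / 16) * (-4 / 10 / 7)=-0.05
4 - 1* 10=-6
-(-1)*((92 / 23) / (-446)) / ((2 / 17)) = -17 / 223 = -0.08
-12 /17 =-0.71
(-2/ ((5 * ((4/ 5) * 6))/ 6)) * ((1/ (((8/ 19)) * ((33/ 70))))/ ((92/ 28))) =-4655/ 6072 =-0.77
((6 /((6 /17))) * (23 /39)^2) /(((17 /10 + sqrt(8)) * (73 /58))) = -88670980 /56737863 + 104318800 * sqrt(2) /56737863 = 1.04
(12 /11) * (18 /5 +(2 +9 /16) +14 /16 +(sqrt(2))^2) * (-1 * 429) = -84591 /20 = -4229.55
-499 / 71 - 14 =-1493 / 71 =-21.03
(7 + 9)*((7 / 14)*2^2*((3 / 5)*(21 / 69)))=672 / 115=5.84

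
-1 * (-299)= 299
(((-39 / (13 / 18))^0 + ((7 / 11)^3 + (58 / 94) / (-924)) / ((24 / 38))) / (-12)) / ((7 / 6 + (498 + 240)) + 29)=-88719901 / 581263629408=-0.00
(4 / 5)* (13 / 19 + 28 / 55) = 4988 / 5225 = 0.95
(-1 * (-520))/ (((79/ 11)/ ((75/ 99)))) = 13000/ 237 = 54.85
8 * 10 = 80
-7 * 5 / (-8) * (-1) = -35 / 8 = -4.38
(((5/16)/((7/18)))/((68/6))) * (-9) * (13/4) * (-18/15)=9477/3808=2.49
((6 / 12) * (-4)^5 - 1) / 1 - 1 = -514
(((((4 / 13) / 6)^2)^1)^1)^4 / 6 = 128 / 16056027781443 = 0.00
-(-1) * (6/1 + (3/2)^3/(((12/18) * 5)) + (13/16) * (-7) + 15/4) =203/40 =5.08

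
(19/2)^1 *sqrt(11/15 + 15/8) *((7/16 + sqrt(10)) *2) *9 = 399 *sqrt(9390)/320 + 57 *sqrt(939)/2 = 994.15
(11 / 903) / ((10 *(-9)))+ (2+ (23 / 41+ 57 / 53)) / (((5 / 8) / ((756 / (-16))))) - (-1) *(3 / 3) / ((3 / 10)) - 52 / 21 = -48398635547 / 176599710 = -274.06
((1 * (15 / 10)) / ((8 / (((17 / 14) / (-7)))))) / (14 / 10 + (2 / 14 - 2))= 255 / 3584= 0.07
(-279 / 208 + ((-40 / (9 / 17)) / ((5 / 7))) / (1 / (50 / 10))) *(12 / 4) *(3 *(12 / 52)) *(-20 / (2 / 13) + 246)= -86355417 / 676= -127744.70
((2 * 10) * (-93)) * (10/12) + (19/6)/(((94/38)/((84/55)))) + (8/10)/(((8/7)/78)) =-772111/517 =-1493.44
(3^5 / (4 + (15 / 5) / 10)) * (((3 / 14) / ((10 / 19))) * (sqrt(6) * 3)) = 41553 * sqrt(6) / 602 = 169.08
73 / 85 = 0.86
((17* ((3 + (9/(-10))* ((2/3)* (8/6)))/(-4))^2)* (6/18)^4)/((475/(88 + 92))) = 2057/85500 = 0.02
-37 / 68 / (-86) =0.01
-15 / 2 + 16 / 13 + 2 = -4.27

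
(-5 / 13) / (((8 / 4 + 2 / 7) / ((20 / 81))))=-175 / 4212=-0.04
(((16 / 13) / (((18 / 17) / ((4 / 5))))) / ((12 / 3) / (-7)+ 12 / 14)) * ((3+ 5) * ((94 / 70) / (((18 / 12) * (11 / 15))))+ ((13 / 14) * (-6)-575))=-11954944 / 6435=-1857.80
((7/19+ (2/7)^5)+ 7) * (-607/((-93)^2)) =-1428627916/2761911117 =-0.52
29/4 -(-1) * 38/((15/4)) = 1043/60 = 17.38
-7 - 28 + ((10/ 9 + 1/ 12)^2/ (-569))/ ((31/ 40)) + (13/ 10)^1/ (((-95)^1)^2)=-2256745549004/ 64472749875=-35.00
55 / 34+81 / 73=6769 / 2482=2.73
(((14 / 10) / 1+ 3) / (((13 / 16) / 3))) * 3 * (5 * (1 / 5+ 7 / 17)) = 12672 / 85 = 149.08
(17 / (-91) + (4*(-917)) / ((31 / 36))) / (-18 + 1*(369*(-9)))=12016895 / 9419319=1.28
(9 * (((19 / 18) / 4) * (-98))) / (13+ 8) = -133 / 12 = -11.08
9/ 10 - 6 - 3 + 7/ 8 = -7.22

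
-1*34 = -34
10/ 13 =0.77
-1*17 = -17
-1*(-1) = 1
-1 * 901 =-901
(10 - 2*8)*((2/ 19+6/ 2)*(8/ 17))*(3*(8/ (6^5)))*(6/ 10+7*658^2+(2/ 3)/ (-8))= -82015.44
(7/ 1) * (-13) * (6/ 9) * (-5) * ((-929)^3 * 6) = -1459212461980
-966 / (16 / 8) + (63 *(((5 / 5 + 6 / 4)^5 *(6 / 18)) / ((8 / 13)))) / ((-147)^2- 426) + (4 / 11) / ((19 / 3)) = -182392286585 / 377791744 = -482.79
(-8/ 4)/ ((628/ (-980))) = 490/ 157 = 3.12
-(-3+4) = -1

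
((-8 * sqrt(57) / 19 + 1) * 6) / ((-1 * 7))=-6 / 7 + 48 * sqrt(57) / 133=1.87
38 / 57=2 / 3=0.67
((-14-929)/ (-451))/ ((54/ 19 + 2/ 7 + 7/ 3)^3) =1460987577/ 113805794729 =0.01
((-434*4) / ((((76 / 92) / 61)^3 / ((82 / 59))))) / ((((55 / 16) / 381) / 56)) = -134205270468047407104 / 22257455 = -6029677268494.87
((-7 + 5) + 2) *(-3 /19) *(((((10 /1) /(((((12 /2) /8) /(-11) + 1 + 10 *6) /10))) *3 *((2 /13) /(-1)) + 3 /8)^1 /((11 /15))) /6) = 0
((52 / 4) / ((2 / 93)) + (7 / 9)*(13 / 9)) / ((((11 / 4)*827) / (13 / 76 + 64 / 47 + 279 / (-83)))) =-0.49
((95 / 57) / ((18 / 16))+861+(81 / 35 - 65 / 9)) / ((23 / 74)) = 2759.15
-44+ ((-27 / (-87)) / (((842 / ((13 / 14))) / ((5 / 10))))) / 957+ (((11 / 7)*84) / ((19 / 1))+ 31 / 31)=-149399578819 / 4143929944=-36.05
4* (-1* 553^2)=-1223236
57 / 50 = 1.14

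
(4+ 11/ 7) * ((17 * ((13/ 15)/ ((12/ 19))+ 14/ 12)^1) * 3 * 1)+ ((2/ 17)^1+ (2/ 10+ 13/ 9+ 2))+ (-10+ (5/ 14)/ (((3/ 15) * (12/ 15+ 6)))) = 1532455/ 2142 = 715.43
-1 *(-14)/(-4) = -7/2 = -3.50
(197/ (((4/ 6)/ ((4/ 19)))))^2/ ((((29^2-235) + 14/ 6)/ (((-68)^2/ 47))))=19380904128/ 30964775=625.90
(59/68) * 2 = 59/34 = 1.74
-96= -96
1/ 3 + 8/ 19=43/ 57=0.75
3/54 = 1/18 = 0.06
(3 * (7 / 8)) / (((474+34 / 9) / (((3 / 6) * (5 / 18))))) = 21 / 27520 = 0.00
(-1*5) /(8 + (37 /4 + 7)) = -20 /97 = -0.21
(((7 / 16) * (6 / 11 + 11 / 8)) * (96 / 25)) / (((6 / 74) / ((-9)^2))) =3545451 / 1100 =3223.14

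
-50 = -50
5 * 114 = 570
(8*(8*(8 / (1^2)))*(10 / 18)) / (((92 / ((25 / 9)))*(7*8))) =0.15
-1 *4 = -4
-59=-59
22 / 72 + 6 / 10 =163 / 180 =0.91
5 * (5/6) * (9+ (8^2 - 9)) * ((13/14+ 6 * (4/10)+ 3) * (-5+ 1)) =-141760/21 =-6750.48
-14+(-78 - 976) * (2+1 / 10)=-11137 / 5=-2227.40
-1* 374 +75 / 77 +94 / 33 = -85511 / 231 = -370.18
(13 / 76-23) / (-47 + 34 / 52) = 0.49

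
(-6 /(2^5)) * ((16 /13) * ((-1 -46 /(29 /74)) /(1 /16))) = 164784 /377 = 437.09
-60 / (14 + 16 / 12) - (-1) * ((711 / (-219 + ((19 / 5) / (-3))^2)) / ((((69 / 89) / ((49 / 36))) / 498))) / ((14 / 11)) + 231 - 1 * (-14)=-9025489705 / 4500088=-2005.63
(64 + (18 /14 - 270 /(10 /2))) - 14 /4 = 109 /14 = 7.79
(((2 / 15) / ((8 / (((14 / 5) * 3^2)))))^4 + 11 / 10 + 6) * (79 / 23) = 3520988999 / 143750000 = 24.49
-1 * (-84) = 84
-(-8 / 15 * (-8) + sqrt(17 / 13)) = -64 / 15 -sqrt(221) / 13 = -5.41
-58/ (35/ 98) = -812/ 5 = -162.40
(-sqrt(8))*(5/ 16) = -5*sqrt(2)/ 8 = -0.88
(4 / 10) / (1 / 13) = 26 / 5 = 5.20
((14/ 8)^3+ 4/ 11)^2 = 16232841/ 495616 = 32.75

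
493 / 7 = 70.43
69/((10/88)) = 3036/5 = 607.20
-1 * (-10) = 10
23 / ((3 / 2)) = 46 / 3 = 15.33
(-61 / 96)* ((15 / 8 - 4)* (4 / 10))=0.54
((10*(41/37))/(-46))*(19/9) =-3895/7659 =-0.51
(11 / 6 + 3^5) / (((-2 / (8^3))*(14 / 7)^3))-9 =-23531 / 3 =-7843.67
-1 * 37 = -37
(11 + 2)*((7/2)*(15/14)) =195/4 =48.75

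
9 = 9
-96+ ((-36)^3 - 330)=-47082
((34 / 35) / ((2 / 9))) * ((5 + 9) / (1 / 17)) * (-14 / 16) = -18207 / 20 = -910.35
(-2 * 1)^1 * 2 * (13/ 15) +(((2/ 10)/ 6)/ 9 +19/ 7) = -0.75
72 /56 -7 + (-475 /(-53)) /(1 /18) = 57730 /371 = 155.61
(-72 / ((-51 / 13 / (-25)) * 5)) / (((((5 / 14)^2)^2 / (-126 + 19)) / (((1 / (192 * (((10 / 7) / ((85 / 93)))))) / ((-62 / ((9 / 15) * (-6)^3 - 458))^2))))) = 50449971083057 / 279290625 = 180636.11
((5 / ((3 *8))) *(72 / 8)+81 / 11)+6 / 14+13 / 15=97333 / 9240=10.53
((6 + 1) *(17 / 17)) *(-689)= -4823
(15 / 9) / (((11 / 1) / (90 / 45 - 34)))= -160 / 33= -4.85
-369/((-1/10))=3690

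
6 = 6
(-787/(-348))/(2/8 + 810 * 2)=787/563847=0.00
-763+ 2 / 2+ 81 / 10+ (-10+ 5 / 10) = -3817 / 5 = -763.40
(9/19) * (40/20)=18/19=0.95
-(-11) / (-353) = -0.03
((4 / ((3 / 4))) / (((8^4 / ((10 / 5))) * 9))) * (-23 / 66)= -23 / 228096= -0.00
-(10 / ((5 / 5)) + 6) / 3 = -16 / 3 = -5.33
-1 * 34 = -34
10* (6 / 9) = 6.67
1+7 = 8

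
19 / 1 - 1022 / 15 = -737 / 15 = -49.13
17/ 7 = 2.43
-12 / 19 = -0.63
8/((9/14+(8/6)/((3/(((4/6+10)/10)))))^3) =54010152000/9407293631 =5.74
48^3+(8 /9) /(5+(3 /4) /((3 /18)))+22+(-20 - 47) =18903553 /171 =110547.09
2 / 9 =0.22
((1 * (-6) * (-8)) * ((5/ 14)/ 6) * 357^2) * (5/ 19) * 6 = 10924200/ 19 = 574957.89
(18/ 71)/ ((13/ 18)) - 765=-705771/ 923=-764.65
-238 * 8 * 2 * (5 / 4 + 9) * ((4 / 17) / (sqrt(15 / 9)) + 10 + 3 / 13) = -5191256 / 13 - 9184 * sqrt(15) / 5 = -406441.28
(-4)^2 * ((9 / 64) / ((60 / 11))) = 33 / 80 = 0.41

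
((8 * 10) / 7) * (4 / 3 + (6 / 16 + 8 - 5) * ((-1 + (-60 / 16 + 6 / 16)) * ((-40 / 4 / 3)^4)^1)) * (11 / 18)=-2404490 / 189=-12722.17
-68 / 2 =-34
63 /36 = 7 /4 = 1.75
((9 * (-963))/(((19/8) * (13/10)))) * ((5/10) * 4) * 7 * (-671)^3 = 2932610463145440/247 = 11872916854839.84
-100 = -100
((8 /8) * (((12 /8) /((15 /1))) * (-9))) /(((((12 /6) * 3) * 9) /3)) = -1 /20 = -0.05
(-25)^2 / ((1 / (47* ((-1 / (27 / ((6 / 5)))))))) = -11750 / 9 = -1305.56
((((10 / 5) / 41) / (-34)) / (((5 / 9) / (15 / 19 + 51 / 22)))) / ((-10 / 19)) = 11691 / 766700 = 0.02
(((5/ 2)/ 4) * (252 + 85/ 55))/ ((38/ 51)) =711195/ 3344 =212.68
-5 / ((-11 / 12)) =60 / 11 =5.45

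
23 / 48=0.48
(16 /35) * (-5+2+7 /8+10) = 3.60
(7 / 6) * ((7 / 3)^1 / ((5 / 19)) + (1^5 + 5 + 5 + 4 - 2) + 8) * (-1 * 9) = -1568 / 5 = -313.60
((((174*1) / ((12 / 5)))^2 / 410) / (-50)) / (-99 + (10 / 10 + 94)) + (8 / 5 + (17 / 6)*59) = 6645179 / 39360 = 168.83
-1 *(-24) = 24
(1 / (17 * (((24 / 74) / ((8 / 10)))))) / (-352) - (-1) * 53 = 4757243 / 89760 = 53.00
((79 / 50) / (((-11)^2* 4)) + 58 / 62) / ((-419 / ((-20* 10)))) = 704249 / 1571669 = 0.45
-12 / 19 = -0.63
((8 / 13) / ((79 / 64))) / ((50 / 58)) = 14848 / 25675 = 0.58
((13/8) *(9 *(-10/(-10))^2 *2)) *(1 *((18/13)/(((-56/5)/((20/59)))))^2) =455625/8869588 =0.05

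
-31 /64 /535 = -31 /34240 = -0.00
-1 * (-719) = 719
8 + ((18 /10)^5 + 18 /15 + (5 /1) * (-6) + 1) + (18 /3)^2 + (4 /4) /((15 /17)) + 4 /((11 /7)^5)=55330751497 /1509853125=36.65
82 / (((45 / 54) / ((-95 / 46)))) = -4674 / 23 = -203.22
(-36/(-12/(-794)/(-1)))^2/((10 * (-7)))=-2836962/35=-81056.06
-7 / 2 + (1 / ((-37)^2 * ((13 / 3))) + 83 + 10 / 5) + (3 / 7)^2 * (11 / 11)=142465279 / 1744106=81.68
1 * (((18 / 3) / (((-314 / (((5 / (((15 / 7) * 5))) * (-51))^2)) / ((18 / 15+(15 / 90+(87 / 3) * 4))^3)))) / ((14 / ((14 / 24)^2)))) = -4327031312838647 / 10173600000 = -425319.58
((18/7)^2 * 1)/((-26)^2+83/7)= 36/3745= 0.01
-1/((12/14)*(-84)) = 1/72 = 0.01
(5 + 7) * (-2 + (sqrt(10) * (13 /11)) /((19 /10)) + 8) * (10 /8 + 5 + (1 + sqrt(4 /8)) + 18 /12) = 6 * (65 * sqrt(10) + 627) * (2 * sqrt(2) + 35) /209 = 904.13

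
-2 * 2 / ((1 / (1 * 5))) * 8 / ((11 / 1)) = -160 / 11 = -14.55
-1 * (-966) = 966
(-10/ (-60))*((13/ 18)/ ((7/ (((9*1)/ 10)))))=13/ 840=0.02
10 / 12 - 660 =-3955 / 6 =-659.17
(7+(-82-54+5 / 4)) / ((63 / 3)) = -73 / 12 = -6.08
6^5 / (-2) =-3888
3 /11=0.27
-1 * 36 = -36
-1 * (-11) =11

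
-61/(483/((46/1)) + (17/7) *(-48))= 854/1485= 0.58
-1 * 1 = -1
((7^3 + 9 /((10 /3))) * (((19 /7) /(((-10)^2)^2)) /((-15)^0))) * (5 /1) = 65683 /140000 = 0.47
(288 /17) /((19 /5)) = 1440 /323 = 4.46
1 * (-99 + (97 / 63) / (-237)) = -1478266 / 14931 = -99.01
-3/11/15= -0.02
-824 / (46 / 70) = -28840 / 23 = -1253.91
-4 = -4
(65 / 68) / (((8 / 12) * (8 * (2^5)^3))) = 195 / 35651584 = 0.00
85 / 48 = 1.77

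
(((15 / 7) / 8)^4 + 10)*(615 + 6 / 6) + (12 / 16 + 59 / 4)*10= 6318.17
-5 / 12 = -0.42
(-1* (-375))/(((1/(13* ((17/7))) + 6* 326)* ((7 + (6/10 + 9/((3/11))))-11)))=414375/63977884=0.01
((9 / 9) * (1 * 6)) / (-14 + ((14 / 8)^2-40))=-96 / 815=-0.12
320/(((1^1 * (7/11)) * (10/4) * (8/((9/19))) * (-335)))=-1584/44555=-0.04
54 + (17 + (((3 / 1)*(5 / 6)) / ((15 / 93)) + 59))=291 / 2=145.50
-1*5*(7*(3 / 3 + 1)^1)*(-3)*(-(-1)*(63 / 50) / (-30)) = -441 / 50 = -8.82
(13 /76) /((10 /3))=39 /760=0.05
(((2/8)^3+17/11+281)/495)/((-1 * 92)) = -198923/32060160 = -0.01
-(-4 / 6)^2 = -4 / 9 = -0.44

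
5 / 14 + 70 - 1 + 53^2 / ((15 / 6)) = 83507 / 70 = 1192.96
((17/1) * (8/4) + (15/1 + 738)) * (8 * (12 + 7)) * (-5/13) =-598120/13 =-46009.23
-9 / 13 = -0.69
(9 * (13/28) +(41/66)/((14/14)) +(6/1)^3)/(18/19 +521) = 3876361/9163308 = 0.42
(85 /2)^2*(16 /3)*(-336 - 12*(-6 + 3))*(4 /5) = -2312000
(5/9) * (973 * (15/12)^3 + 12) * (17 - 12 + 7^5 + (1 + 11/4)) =13720867265/768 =17865712.58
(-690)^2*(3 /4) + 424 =357499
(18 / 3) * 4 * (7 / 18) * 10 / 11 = 280 / 33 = 8.48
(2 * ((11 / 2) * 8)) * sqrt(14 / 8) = 44 * sqrt(7) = 116.41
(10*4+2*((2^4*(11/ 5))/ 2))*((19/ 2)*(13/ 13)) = 3572/ 5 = 714.40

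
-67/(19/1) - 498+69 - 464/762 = -3135466/7239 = -433.14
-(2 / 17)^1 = -2 / 17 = -0.12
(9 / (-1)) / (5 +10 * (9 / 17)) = -153 / 175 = -0.87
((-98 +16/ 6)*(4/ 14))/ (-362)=286/ 3801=0.08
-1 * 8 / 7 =-8 / 7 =-1.14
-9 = -9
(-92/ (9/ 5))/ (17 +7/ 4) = -368/ 135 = -2.73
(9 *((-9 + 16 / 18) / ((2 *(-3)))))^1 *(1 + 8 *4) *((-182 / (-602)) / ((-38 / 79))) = -824681 / 3268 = -252.35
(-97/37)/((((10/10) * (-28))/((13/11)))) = 1261/11396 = 0.11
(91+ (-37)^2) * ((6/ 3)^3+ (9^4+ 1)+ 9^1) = 9605340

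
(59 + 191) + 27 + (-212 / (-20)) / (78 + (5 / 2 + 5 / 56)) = 6253473 / 22565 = 277.13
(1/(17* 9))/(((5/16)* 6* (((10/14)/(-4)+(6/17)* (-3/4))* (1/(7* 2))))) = -3136/28485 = -0.11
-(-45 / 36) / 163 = 5 / 652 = 0.01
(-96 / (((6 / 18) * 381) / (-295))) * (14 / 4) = 99120 / 127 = 780.47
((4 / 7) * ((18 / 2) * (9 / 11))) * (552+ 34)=189864 / 77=2465.77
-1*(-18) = 18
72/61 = 1.18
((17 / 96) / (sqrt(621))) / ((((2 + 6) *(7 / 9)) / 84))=17 *sqrt(69) / 1472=0.10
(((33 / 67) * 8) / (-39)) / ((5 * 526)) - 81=-92774609 / 1145365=-81.00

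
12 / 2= 6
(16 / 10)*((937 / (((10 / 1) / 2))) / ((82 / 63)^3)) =234294039 / 1723025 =135.98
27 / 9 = 3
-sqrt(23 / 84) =-sqrt(483) / 42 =-0.52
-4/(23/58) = -232/23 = -10.09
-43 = -43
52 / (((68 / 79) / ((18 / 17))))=63.97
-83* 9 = -747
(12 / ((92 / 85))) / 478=255 / 10994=0.02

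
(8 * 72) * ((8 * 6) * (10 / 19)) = 276480 / 19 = 14551.58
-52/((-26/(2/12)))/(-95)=-1/285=-0.00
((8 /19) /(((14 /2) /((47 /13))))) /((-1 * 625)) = -376 /1080625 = -0.00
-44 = -44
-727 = -727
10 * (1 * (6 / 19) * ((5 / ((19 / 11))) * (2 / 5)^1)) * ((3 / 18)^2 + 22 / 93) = 32450 / 33573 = 0.97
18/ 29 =0.62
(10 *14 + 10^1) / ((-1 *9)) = -50 / 3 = -16.67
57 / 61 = 0.93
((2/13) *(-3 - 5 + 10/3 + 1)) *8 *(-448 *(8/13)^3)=40370176/85683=471.16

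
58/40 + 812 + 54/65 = 211713/260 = 814.28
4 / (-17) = -4 / 17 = -0.24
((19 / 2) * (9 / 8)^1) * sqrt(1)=10.69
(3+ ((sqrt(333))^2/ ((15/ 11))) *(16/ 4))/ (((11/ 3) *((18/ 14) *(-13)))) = -11431/ 715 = -15.99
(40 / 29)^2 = 1.90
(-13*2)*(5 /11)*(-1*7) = 910 /11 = 82.73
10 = 10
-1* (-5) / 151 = 5 / 151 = 0.03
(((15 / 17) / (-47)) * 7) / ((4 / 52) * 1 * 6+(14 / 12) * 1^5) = -8190 / 101473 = -0.08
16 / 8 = 2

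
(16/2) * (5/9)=40/9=4.44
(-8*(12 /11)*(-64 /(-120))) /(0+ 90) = -128 /2475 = -0.05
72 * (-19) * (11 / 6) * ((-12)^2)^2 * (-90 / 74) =2340264960 / 37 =63250404.32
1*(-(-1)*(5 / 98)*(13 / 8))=65 / 784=0.08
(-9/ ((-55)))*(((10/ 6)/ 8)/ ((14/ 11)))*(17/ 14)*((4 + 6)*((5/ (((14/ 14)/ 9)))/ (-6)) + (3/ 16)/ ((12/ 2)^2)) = -34969/ 14336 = -2.44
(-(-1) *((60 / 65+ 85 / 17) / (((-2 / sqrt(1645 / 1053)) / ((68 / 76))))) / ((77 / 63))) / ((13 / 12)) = -714 *sqrt(21385) / 41743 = -2.50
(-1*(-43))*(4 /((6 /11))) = 946 /3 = 315.33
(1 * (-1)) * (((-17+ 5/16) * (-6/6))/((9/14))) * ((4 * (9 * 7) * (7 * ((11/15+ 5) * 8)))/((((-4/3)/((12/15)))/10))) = 63007728/5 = 12601545.60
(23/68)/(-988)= -23/67184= -0.00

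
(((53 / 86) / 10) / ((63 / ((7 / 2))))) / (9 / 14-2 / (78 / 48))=-4823 / 828180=-0.01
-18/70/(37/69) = -621/1295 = -0.48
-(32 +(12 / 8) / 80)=-5123 / 160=-32.02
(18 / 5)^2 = 324 / 25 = 12.96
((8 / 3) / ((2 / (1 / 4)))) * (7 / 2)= 7 / 6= 1.17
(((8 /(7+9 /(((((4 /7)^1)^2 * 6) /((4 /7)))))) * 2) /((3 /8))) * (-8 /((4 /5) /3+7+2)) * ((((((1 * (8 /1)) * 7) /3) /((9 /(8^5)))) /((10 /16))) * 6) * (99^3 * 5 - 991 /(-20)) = -12113785438463.51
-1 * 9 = -9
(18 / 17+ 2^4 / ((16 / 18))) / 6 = 54 / 17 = 3.18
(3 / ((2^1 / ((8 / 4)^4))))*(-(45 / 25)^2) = -1944 / 25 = -77.76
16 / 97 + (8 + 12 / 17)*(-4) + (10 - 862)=-1462100 / 1649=-886.66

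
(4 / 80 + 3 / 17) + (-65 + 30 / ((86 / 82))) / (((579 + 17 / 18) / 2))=15407929 / 152618180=0.10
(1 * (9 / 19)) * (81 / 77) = 729 / 1463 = 0.50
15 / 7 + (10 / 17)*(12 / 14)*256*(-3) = -45825 / 119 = -385.08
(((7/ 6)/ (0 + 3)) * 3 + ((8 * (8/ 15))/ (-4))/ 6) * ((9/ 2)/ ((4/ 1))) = 89/ 80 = 1.11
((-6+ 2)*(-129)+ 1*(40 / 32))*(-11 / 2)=-2844.88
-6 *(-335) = 2010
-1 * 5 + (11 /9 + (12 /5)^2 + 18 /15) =716 /225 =3.18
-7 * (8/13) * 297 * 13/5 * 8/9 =-14784/5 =-2956.80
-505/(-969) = 505/969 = 0.52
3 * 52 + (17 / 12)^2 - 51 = 15409 / 144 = 107.01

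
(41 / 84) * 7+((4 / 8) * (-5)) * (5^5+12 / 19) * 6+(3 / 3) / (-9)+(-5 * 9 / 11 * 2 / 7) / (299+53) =-108642051667 / 2317392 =-46881.17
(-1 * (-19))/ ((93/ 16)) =304/ 93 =3.27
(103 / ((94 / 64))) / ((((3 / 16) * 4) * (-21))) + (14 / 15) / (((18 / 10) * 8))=-155905 / 35532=-4.39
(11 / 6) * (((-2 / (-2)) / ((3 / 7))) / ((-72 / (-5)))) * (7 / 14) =385 / 2592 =0.15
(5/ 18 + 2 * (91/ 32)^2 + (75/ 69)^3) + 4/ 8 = 18.24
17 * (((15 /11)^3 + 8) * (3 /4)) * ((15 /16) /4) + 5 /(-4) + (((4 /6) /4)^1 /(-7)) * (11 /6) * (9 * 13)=59930413 /2385152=25.13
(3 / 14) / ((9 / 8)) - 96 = -2012 / 21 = -95.81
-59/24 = -2.46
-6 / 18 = -1 / 3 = -0.33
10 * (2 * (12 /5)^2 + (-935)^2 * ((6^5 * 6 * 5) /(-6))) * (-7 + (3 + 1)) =5098480198272 /5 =1019696039654.40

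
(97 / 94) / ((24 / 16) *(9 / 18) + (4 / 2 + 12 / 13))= 2522 / 8977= 0.28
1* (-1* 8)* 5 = -40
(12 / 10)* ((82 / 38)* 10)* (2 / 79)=984 / 1501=0.66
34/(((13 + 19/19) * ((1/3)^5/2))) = 8262/7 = 1180.29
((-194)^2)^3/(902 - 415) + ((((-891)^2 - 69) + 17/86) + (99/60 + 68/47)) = 2154814245999648381/19684540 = 109467340664.28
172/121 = 1.42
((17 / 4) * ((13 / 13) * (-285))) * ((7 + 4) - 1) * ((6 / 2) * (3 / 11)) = -9910.23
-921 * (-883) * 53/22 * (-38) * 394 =-322660666194/11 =-29332787835.82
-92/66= -46/33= -1.39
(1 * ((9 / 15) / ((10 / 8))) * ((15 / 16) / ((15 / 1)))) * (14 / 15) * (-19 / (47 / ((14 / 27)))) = -931 / 158625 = -0.01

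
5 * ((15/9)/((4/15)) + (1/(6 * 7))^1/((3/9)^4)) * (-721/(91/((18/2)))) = -1061415/364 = -2915.98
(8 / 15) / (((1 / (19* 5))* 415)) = 152 / 1245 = 0.12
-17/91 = -0.19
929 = 929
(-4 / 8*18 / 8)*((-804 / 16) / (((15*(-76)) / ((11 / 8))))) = -6633 / 97280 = -0.07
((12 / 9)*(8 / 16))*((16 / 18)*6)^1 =32 / 9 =3.56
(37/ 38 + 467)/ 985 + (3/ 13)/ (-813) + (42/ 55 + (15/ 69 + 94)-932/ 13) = 158560153197/ 6672414034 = 23.76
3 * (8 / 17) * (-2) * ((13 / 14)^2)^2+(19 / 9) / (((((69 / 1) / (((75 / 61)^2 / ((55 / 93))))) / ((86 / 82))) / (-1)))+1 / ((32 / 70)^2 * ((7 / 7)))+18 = 20.60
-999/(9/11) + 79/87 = -106148/87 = -1220.09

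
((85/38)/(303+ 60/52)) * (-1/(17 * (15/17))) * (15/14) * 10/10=-1105/2103528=-0.00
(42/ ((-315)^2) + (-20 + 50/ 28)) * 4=-344242/ 4725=-72.86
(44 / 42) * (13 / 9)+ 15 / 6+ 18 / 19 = 35627 / 7182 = 4.96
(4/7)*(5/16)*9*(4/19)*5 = 225/133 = 1.69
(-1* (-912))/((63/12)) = 1216/7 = 173.71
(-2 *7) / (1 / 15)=-210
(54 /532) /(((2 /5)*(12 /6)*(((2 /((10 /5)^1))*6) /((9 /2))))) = 405 /4256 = 0.10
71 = 71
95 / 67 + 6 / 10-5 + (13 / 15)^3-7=-2110001 / 226125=-9.33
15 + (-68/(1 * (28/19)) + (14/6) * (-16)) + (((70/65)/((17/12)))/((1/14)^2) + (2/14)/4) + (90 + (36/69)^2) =1677584023/9820356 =170.83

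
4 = 4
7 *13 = 91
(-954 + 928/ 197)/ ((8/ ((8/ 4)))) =-93505/ 394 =-237.32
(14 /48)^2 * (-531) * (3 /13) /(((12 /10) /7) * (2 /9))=-910665 /3328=-273.64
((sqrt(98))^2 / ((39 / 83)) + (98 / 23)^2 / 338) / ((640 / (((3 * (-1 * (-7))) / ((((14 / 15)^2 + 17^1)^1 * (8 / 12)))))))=13218642045 / 23006810944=0.57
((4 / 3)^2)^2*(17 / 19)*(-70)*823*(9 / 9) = -250718720 / 1539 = -162910.15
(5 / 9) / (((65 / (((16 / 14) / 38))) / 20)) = 0.01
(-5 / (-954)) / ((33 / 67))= 335 / 31482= 0.01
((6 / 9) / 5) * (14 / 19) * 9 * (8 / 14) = 0.51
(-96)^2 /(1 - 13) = -768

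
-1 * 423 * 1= -423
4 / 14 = 2 / 7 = 0.29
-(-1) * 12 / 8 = 3 / 2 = 1.50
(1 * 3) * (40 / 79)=120 / 79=1.52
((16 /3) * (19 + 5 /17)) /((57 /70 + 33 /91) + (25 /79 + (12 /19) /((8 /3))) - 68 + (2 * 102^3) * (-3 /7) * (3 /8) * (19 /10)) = -358414784 /2257590999945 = -0.00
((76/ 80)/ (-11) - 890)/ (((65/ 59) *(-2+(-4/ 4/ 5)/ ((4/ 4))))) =888717/ 2420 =367.24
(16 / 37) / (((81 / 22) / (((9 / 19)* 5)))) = 1760 / 6327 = 0.28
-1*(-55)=55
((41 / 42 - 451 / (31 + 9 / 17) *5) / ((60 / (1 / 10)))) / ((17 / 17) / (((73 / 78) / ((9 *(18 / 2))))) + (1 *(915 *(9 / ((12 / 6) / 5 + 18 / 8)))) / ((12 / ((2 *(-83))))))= 3072167843 / 1120994242905600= 0.00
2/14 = 1/7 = 0.14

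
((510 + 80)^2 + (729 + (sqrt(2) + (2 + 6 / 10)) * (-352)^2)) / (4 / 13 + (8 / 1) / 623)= 22806784 * sqrt(2) / 59 + 27171310803 / 12980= 2639993.58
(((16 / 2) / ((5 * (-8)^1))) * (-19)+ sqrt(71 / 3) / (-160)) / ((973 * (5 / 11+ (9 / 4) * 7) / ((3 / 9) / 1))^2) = 36784 / 21657945375045 - 121 * sqrt(213) / 129947672250270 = 0.00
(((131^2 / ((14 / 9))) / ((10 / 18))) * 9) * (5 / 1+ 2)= 12510369 / 10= 1251036.90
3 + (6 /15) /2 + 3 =6.20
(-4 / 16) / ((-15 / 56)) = 14 / 15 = 0.93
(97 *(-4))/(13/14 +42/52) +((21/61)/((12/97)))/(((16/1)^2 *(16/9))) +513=22860307921/78954496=289.54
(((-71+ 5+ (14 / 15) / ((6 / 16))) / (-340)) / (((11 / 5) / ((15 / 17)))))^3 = 2918076589 / 6939454537224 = 0.00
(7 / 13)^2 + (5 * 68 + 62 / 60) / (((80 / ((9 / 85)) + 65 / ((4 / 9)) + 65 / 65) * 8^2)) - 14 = -12043583603 / 878827040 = -13.70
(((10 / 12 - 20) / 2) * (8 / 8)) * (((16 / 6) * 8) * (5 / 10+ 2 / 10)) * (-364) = 468832 / 9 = 52092.44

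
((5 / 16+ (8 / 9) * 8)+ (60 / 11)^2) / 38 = 647749 / 662112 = 0.98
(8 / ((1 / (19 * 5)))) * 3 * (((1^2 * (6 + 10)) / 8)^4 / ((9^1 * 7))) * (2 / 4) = 289.52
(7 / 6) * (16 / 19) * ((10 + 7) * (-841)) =-800632 / 57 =-14046.18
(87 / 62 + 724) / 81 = 44975 / 5022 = 8.96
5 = 5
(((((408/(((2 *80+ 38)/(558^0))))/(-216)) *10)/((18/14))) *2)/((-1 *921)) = 1190/7385499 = 0.00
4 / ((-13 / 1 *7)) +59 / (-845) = -673 / 5915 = -0.11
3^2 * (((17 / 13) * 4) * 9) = 423.69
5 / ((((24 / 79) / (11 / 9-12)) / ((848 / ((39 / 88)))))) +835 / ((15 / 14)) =-356581682 / 1053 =-338634.08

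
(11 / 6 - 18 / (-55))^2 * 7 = 3558583 / 108900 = 32.68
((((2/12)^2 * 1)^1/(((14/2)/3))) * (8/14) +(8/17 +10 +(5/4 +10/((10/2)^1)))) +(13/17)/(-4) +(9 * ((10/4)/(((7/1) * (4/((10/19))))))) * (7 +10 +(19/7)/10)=7916359/379848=20.84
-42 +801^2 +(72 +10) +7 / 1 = 641648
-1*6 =-6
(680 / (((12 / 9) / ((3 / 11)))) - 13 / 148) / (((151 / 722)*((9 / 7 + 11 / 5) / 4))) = 2859262595 / 3748877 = 762.70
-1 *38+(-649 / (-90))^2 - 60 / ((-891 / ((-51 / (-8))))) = 1285661 / 89100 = 14.43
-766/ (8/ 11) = -4213/ 4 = -1053.25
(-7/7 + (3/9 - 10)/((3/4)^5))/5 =-6085/729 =-8.35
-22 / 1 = -22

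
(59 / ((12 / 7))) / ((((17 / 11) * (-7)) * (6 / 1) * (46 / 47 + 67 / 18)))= -30503 / 270436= -0.11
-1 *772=-772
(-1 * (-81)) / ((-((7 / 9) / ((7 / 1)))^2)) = -6561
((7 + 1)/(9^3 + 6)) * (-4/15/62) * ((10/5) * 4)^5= -524288/341775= -1.53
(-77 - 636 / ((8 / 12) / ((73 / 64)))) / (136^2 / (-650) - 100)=12117625 / 1335936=9.07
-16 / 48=-1 / 3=-0.33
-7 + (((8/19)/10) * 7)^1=-637/95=-6.71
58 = 58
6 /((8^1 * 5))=3 /20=0.15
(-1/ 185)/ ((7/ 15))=-3/ 259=-0.01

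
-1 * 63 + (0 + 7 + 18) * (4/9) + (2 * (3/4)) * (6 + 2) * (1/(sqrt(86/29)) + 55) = 6 * sqrt(2494)/43 + 5473/9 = 615.08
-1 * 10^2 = -100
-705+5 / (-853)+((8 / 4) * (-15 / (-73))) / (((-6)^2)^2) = -9482397895 / 13450104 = -705.01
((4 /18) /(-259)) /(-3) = 2 /6993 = 0.00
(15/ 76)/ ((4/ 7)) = 105/ 304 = 0.35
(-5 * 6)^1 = -30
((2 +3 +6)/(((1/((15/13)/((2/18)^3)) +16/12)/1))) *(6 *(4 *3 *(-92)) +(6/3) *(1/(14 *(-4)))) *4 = -22309619805/102151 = -218398.45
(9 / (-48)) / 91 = -3 / 1456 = -0.00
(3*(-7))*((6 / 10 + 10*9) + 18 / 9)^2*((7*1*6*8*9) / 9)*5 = -1512587664 / 5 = -302517532.80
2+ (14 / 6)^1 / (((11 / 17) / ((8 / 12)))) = 436 / 99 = 4.40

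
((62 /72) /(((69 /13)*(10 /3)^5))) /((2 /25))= 3627 /736000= 0.00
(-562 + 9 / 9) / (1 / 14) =-7854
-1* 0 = 0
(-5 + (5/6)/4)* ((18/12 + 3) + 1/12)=-21.96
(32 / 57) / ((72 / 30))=40 / 171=0.23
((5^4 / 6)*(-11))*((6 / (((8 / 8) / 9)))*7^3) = -21223125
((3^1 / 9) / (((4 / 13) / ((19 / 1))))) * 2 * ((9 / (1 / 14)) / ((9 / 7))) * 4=48412 / 3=16137.33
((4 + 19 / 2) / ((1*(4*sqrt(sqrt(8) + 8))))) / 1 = 1.03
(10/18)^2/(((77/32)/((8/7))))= 6400/43659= 0.15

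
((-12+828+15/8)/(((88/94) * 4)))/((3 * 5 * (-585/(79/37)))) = -2699351/50793600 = -0.05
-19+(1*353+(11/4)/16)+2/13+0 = 278159/832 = 334.33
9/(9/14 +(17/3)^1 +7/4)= 1.12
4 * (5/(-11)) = -20/11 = -1.82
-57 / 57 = -1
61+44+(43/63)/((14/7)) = 13273/126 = 105.34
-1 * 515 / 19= -515 / 19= -27.11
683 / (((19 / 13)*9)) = 8879 / 171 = 51.92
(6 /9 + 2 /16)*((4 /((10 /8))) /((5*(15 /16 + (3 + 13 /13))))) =608 /5925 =0.10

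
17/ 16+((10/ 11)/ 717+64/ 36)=1075741/ 378576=2.84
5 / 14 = 0.36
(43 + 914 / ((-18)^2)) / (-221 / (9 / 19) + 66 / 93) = -230113 / 2339478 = -0.10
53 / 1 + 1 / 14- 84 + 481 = 6301 / 14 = 450.07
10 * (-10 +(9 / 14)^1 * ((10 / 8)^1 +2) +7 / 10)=-2019 / 28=-72.11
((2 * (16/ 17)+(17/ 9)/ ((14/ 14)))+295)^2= 2089586944/ 23409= 89264.25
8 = 8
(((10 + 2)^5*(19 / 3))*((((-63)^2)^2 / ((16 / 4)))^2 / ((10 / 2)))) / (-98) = -249411752379895392 / 5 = -49882350475979078.40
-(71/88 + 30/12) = -291/88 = -3.31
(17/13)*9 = 153/13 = 11.77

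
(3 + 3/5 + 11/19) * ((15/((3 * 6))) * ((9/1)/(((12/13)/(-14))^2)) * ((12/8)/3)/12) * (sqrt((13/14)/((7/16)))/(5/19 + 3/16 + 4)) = 98.33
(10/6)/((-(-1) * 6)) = 5/18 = 0.28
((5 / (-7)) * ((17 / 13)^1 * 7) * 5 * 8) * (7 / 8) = -2975 / 13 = -228.85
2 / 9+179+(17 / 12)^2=8699 / 48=181.23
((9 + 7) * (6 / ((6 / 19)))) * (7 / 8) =266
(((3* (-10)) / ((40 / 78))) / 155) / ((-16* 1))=117 / 4960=0.02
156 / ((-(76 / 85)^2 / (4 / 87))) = -93925 / 10469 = -8.97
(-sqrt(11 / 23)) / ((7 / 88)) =-88 * sqrt(253) / 161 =-8.69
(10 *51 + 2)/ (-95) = -512/ 95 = -5.39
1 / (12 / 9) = 3 / 4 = 0.75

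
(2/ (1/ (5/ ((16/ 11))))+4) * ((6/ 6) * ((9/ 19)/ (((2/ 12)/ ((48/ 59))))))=28188/ 1121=25.15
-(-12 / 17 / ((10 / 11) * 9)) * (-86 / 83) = -1892 / 21165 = -0.09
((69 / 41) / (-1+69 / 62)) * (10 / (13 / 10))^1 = 427800 / 3731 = 114.66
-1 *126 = -126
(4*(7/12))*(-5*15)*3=-525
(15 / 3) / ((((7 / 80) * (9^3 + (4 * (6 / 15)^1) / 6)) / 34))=204000 / 76573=2.66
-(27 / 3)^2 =-81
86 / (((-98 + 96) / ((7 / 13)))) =-301 / 13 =-23.15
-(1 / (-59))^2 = -1 / 3481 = -0.00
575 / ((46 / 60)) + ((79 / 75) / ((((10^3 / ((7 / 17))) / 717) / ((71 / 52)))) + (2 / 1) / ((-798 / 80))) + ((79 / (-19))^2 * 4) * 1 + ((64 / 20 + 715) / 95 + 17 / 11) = 1526843375035087 / 1842941100000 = 828.48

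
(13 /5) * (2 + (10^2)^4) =1300000026 /5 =260000005.20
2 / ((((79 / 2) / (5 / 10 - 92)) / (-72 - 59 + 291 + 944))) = -404064 / 79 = -5114.73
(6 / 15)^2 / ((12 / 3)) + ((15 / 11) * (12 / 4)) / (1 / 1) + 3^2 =3611 / 275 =13.13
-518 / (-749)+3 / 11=1135 / 1177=0.96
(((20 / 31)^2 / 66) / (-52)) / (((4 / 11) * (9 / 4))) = -50 / 337311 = -0.00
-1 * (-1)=1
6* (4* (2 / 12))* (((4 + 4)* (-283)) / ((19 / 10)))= -90560 / 19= -4766.32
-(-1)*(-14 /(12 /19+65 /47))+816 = 207926 /257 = 809.05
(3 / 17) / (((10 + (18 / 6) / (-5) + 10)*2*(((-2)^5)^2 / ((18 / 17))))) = 135 / 28705792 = 0.00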